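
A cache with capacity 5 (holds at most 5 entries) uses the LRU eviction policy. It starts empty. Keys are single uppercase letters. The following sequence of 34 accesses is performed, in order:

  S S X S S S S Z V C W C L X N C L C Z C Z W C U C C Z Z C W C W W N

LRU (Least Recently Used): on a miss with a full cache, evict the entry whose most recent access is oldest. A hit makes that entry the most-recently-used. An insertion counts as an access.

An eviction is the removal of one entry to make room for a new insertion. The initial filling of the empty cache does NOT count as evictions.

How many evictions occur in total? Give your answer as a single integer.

Answer: 8

Derivation:
LRU simulation (capacity=5):
  1. access S: MISS. Cache (LRU->MRU): [S]
  2. access S: HIT. Cache (LRU->MRU): [S]
  3. access X: MISS. Cache (LRU->MRU): [S X]
  4. access S: HIT. Cache (LRU->MRU): [X S]
  5. access S: HIT. Cache (LRU->MRU): [X S]
  6. access S: HIT. Cache (LRU->MRU): [X S]
  7. access S: HIT. Cache (LRU->MRU): [X S]
  8. access Z: MISS. Cache (LRU->MRU): [X S Z]
  9. access V: MISS. Cache (LRU->MRU): [X S Z V]
  10. access C: MISS. Cache (LRU->MRU): [X S Z V C]
  11. access W: MISS, evict X. Cache (LRU->MRU): [S Z V C W]
  12. access C: HIT. Cache (LRU->MRU): [S Z V W C]
  13. access L: MISS, evict S. Cache (LRU->MRU): [Z V W C L]
  14. access X: MISS, evict Z. Cache (LRU->MRU): [V W C L X]
  15. access N: MISS, evict V. Cache (LRU->MRU): [W C L X N]
  16. access C: HIT. Cache (LRU->MRU): [W L X N C]
  17. access L: HIT. Cache (LRU->MRU): [W X N C L]
  18. access C: HIT. Cache (LRU->MRU): [W X N L C]
  19. access Z: MISS, evict W. Cache (LRU->MRU): [X N L C Z]
  20. access C: HIT. Cache (LRU->MRU): [X N L Z C]
  21. access Z: HIT. Cache (LRU->MRU): [X N L C Z]
  22. access W: MISS, evict X. Cache (LRU->MRU): [N L C Z W]
  23. access C: HIT. Cache (LRU->MRU): [N L Z W C]
  24. access U: MISS, evict N. Cache (LRU->MRU): [L Z W C U]
  25. access C: HIT. Cache (LRU->MRU): [L Z W U C]
  26. access C: HIT. Cache (LRU->MRU): [L Z W U C]
  27. access Z: HIT. Cache (LRU->MRU): [L W U C Z]
  28. access Z: HIT. Cache (LRU->MRU): [L W U C Z]
  29. access C: HIT. Cache (LRU->MRU): [L W U Z C]
  30. access W: HIT. Cache (LRU->MRU): [L U Z C W]
  31. access C: HIT. Cache (LRU->MRU): [L U Z W C]
  32. access W: HIT. Cache (LRU->MRU): [L U Z C W]
  33. access W: HIT. Cache (LRU->MRU): [L U Z C W]
  34. access N: MISS, evict L. Cache (LRU->MRU): [U Z C W N]
Total: 21 hits, 13 misses, 8 evictions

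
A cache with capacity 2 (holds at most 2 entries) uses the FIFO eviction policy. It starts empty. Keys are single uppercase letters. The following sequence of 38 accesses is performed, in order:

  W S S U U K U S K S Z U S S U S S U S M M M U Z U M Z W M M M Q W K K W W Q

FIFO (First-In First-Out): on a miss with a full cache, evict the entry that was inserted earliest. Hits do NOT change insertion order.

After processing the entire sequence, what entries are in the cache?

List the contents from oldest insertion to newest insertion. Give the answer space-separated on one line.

Answer: W Q

Derivation:
FIFO simulation (capacity=2):
  1. access W: MISS. Cache (old->new): [W]
  2. access S: MISS. Cache (old->new): [W S]
  3. access S: HIT. Cache (old->new): [W S]
  4. access U: MISS, evict W. Cache (old->new): [S U]
  5. access U: HIT. Cache (old->new): [S U]
  6. access K: MISS, evict S. Cache (old->new): [U K]
  7. access U: HIT. Cache (old->new): [U K]
  8. access S: MISS, evict U. Cache (old->new): [K S]
  9. access K: HIT. Cache (old->new): [K S]
  10. access S: HIT. Cache (old->new): [K S]
  11. access Z: MISS, evict K. Cache (old->new): [S Z]
  12. access U: MISS, evict S. Cache (old->new): [Z U]
  13. access S: MISS, evict Z. Cache (old->new): [U S]
  14. access S: HIT. Cache (old->new): [U S]
  15. access U: HIT. Cache (old->new): [U S]
  16. access S: HIT. Cache (old->new): [U S]
  17. access S: HIT. Cache (old->new): [U S]
  18. access U: HIT. Cache (old->new): [U S]
  19. access S: HIT. Cache (old->new): [U S]
  20. access M: MISS, evict U. Cache (old->new): [S M]
  21. access M: HIT. Cache (old->new): [S M]
  22. access M: HIT. Cache (old->new): [S M]
  23. access U: MISS, evict S. Cache (old->new): [M U]
  24. access Z: MISS, evict M. Cache (old->new): [U Z]
  25. access U: HIT. Cache (old->new): [U Z]
  26. access M: MISS, evict U. Cache (old->new): [Z M]
  27. access Z: HIT. Cache (old->new): [Z M]
  28. access W: MISS, evict Z. Cache (old->new): [M W]
  29. access M: HIT. Cache (old->new): [M W]
  30. access M: HIT. Cache (old->new): [M W]
  31. access M: HIT. Cache (old->new): [M W]
  32. access Q: MISS, evict M. Cache (old->new): [W Q]
  33. access W: HIT. Cache (old->new): [W Q]
  34. access K: MISS, evict W. Cache (old->new): [Q K]
  35. access K: HIT. Cache (old->new): [Q K]
  36. access W: MISS, evict Q. Cache (old->new): [K W]
  37. access W: HIT. Cache (old->new): [K W]
  38. access Q: MISS, evict K. Cache (old->new): [W Q]
Total: 21 hits, 17 misses, 15 evictions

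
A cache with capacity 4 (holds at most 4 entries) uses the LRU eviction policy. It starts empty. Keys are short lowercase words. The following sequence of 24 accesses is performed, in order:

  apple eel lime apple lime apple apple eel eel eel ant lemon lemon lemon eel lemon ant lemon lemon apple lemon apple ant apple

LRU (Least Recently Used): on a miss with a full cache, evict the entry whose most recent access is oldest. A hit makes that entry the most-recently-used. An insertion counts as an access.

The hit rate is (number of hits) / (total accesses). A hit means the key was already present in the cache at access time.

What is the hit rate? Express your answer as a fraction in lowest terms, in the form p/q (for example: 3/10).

LRU simulation (capacity=4):
  1. access apple: MISS. Cache (LRU->MRU): [apple]
  2. access eel: MISS. Cache (LRU->MRU): [apple eel]
  3. access lime: MISS. Cache (LRU->MRU): [apple eel lime]
  4. access apple: HIT. Cache (LRU->MRU): [eel lime apple]
  5. access lime: HIT. Cache (LRU->MRU): [eel apple lime]
  6. access apple: HIT. Cache (LRU->MRU): [eel lime apple]
  7. access apple: HIT. Cache (LRU->MRU): [eel lime apple]
  8. access eel: HIT. Cache (LRU->MRU): [lime apple eel]
  9. access eel: HIT. Cache (LRU->MRU): [lime apple eel]
  10. access eel: HIT. Cache (LRU->MRU): [lime apple eel]
  11. access ant: MISS. Cache (LRU->MRU): [lime apple eel ant]
  12. access lemon: MISS, evict lime. Cache (LRU->MRU): [apple eel ant lemon]
  13. access lemon: HIT. Cache (LRU->MRU): [apple eel ant lemon]
  14. access lemon: HIT. Cache (LRU->MRU): [apple eel ant lemon]
  15. access eel: HIT. Cache (LRU->MRU): [apple ant lemon eel]
  16. access lemon: HIT. Cache (LRU->MRU): [apple ant eel lemon]
  17. access ant: HIT. Cache (LRU->MRU): [apple eel lemon ant]
  18. access lemon: HIT. Cache (LRU->MRU): [apple eel ant lemon]
  19. access lemon: HIT. Cache (LRU->MRU): [apple eel ant lemon]
  20. access apple: HIT. Cache (LRU->MRU): [eel ant lemon apple]
  21. access lemon: HIT. Cache (LRU->MRU): [eel ant apple lemon]
  22. access apple: HIT. Cache (LRU->MRU): [eel ant lemon apple]
  23. access ant: HIT. Cache (LRU->MRU): [eel lemon apple ant]
  24. access apple: HIT. Cache (LRU->MRU): [eel lemon ant apple]
Total: 19 hits, 5 misses, 1 evictions

Hit rate = 19/24

Answer: 19/24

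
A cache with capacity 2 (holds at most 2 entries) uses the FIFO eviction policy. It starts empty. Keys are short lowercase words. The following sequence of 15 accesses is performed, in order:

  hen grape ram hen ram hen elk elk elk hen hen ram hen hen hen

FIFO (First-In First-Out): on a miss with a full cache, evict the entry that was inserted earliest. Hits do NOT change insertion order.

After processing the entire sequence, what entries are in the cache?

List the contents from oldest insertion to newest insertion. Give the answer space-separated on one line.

FIFO simulation (capacity=2):
  1. access hen: MISS. Cache (old->new): [hen]
  2. access grape: MISS. Cache (old->new): [hen grape]
  3. access ram: MISS, evict hen. Cache (old->new): [grape ram]
  4. access hen: MISS, evict grape. Cache (old->new): [ram hen]
  5. access ram: HIT. Cache (old->new): [ram hen]
  6. access hen: HIT. Cache (old->new): [ram hen]
  7. access elk: MISS, evict ram. Cache (old->new): [hen elk]
  8. access elk: HIT. Cache (old->new): [hen elk]
  9. access elk: HIT. Cache (old->new): [hen elk]
  10. access hen: HIT. Cache (old->new): [hen elk]
  11. access hen: HIT. Cache (old->new): [hen elk]
  12. access ram: MISS, evict hen. Cache (old->new): [elk ram]
  13. access hen: MISS, evict elk. Cache (old->new): [ram hen]
  14. access hen: HIT. Cache (old->new): [ram hen]
  15. access hen: HIT. Cache (old->new): [ram hen]
Total: 8 hits, 7 misses, 5 evictions

Answer: ram hen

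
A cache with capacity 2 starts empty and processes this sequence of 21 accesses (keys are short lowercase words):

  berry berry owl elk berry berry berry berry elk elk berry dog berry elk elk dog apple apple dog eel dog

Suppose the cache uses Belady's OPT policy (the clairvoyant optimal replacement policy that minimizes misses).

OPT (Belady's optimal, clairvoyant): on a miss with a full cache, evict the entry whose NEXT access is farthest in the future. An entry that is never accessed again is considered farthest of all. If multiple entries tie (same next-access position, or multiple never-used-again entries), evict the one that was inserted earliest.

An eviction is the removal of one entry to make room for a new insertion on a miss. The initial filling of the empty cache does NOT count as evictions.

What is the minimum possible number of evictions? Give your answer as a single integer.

Answer: 5

Derivation:
OPT (Belady) simulation (capacity=2):
  1. access berry: MISS. Cache: [berry]
  2. access berry: HIT. Next use of berry: step 5. Cache: [berry]
  3. access owl: MISS. Cache: [berry owl]
  4. access elk: MISS, evict owl (next use: never). Cache: [berry elk]
  5. access berry: HIT. Next use of berry: step 6. Cache: [berry elk]
  6. access berry: HIT. Next use of berry: step 7. Cache: [berry elk]
  7. access berry: HIT. Next use of berry: step 8. Cache: [berry elk]
  8. access berry: HIT. Next use of berry: step 11. Cache: [berry elk]
  9. access elk: HIT. Next use of elk: step 10. Cache: [berry elk]
  10. access elk: HIT. Next use of elk: step 14. Cache: [berry elk]
  11. access berry: HIT. Next use of berry: step 13. Cache: [berry elk]
  12. access dog: MISS, evict elk (next use: step 14). Cache: [berry dog]
  13. access berry: HIT. Next use of berry: never. Cache: [berry dog]
  14. access elk: MISS, evict berry (next use: never). Cache: [dog elk]
  15. access elk: HIT. Next use of elk: never. Cache: [dog elk]
  16. access dog: HIT. Next use of dog: step 19. Cache: [dog elk]
  17. access apple: MISS, evict elk (next use: never). Cache: [dog apple]
  18. access apple: HIT. Next use of apple: never. Cache: [dog apple]
  19. access dog: HIT. Next use of dog: step 21. Cache: [dog apple]
  20. access eel: MISS, evict apple (next use: never). Cache: [dog eel]
  21. access dog: HIT. Next use of dog: never. Cache: [dog eel]
Total: 14 hits, 7 misses, 5 evictions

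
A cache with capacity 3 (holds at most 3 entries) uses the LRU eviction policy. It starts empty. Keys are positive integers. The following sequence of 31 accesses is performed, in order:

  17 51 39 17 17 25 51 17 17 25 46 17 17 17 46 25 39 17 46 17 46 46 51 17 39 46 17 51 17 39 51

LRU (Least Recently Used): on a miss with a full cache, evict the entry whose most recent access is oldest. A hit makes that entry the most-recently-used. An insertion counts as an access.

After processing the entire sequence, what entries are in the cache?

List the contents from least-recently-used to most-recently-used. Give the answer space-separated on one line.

LRU simulation (capacity=3):
  1. access 17: MISS. Cache (LRU->MRU): [17]
  2. access 51: MISS. Cache (LRU->MRU): [17 51]
  3. access 39: MISS. Cache (LRU->MRU): [17 51 39]
  4. access 17: HIT. Cache (LRU->MRU): [51 39 17]
  5. access 17: HIT. Cache (LRU->MRU): [51 39 17]
  6. access 25: MISS, evict 51. Cache (LRU->MRU): [39 17 25]
  7. access 51: MISS, evict 39. Cache (LRU->MRU): [17 25 51]
  8. access 17: HIT. Cache (LRU->MRU): [25 51 17]
  9. access 17: HIT. Cache (LRU->MRU): [25 51 17]
  10. access 25: HIT. Cache (LRU->MRU): [51 17 25]
  11. access 46: MISS, evict 51. Cache (LRU->MRU): [17 25 46]
  12. access 17: HIT. Cache (LRU->MRU): [25 46 17]
  13. access 17: HIT. Cache (LRU->MRU): [25 46 17]
  14. access 17: HIT. Cache (LRU->MRU): [25 46 17]
  15. access 46: HIT. Cache (LRU->MRU): [25 17 46]
  16. access 25: HIT. Cache (LRU->MRU): [17 46 25]
  17. access 39: MISS, evict 17. Cache (LRU->MRU): [46 25 39]
  18. access 17: MISS, evict 46. Cache (LRU->MRU): [25 39 17]
  19. access 46: MISS, evict 25. Cache (LRU->MRU): [39 17 46]
  20. access 17: HIT. Cache (LRU->MRU): [39 46 17]
  21. access 46: HIT. Cache (LRU->MRU): [39 17 46]
  22. access 46: HIT. Cache (LRU->MRU): [39 17 46]
  23. access 51: MISS, evict 39. Cache (LRU->MRU): [17 46 51]
  24. access 17: HIT. Cache (LRU->MRU): [46 51 17]
  25. access 39: MISS, evict 46. Cache (LRU->MRU): [51 17 39]
  26. access 46: MISS, evict 51. Cache (LRU->MRU): [17 39 46]
  27. access 17: HIT. Cache (LRU->MRU): [39 46 17]
  28. access 51: MISS, evict 39. Cache (LRU->MRU): [46 17 51]
  29. access 17: HIT. Cache (LRU->MRU): [46 51 17]
  30. access 39: MISS, evict 46. Cache (LRU->MRU): [51 17 39]
  31. access 51: HIT. Cache (LRU->MRU): [17 39 51]
Total: 17 hits, 14 misses, 11 evictions

Answer: 17 39 51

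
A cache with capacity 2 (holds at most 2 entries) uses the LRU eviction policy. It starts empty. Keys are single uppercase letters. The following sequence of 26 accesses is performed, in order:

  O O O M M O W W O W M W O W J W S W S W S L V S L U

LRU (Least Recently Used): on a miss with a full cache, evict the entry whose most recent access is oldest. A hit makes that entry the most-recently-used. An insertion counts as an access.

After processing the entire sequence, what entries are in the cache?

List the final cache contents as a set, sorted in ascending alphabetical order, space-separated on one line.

Answer: L U

Derivation:
LRU simulation (capacity=2):
  1. access O: MISS. Cache (LRU->MRU): [O]
  2. access O: HIT. Cache (LRU->MRU): [O]
  3. access O: HIT. Cache (LRU->MRU): [O]
  4. access M: MISS. Cache (LRU->MRU): [O M]
  5. access M: HIT. Cache (LRU->MRU): [O M]
  6. access O: HIT. Cache (LRU->MRU): [M O]
  7. access W: MISS, evict M. Cache (LRU->MRU): [O W]
  8. access W: HIT. Cache (LRU->MRU): [O W]
  9. access O: HIT. Cache (LRU->MRU): [W O]
  10. access W: HIT. Cache (LRU->MRU): [O W]
  11. access M: MISS, evict O. Cache (LRU->MRU): [W M]
  12. access W: HIT. Cache (LRU->MRU): [M W]
  13. access O: MISS, evict M. Cache (LRU->MRU): [W O]
  14. access W: HIT. Cache (LRU->MRU): [O W]
  15. access J: MISS, evict O. Cache (LRU->MRU): [W J]
  16. access W: HIT. Cache (LRU->MRU): [J W]
  17. access S: MISS, evict J. Cache (LRU->MRU): [W S]
  18. access W: HIT. Cache (LRU->MRU): [S W]
  19. access S: HIT. Cache (LRU->MRU): [W S]
  20. access W: HIT. Cache (LRU->MRU): [S W]
  21. access S: HIT. Cache (LRU->MRU): [W S]
  22. access L: MISS, evict W. Cache (LRU->MRU): [S L]
  23. access V: MISS, evict S. Cache (LRU->MRU): [L V]
  24. access S: MISS, evict L. Cache (LRU->MRU): [V S]
  25. access L: MISS, evict V. Cache (LRU->MRU): [S L]
  26. access U: MISS, evict S. Cache (LRU->MRU): [L U]
Total: 14 hits, 12 misses, 10 evictions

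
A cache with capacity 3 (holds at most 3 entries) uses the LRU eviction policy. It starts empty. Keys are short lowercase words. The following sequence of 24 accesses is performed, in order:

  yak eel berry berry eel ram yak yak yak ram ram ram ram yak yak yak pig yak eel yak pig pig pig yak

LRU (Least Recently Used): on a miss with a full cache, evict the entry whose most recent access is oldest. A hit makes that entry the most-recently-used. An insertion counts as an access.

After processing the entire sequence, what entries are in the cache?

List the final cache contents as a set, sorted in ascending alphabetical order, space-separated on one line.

Answer: eel pig yak

Derivation:
LRU simulation (capacity=3):
  1. access yak: MISS. Cache (LRU->MRU): [yak]
  2. access eel: MISS. Cache (LRU->MRU): [yak eel]
  3. access berry: MISS. Cache (LRU->MRU): [yak eel berry]
  4. access berry: HIT. Cache (LRU->MRU): [yak eel berry]
  5. access eel: HIT. Cache (LRU->MRU): [yak berry eel]
  6. access ram: MISS, evict yak. Cache (LRU->MRU): [berry eel ram]
  7. access yak: MISS, evict berry. Cache (LRU->MRU): [eel ram yak]
  8. access yak: HIT. Cache (LRU->MRU): [eel ram yak]
  9. access yak: HIT. Cache (LRU->MRU): [eel ram yak]
  10. access ram: HIT. Cache (LRU->MRU): [eel yak ram]
  11. access ram: HIT. Cache (LRU->MRU): [eel yak ram]
  12. access ram: HIT. Cache (LRU->MRU): [eel yak ram]
  13. access ram: HIT. Cache (LRU->MRU): [eel yak ram]
  14. access yak: HIT. Cache (LRU->MRU): [eel ram yak]
  15. access yak: HIT. Cache (LRU->MRU): [eel ram yak]
  16. access yak: HIT. Cache (LRU->MRU): [eel ram yak]
  17. access pig: MISS, evict eel. Cache (LRU->MRU): [ram yak pig]
  18. access yak: HIT. Cache (LRU->MRU): [ram pig yak]
  19. access eel: MISS, evict ram. Cache (LRU->MRU): [pig yak eel]
  20. access yak: HIT. Cache (LRU->MRU): [pig eel yak]
  21. access pig: HIT. Cache (LRU->MRU): [eel yak pig]
  22. access pig: HIT. Cache (LRU->MRU): [eel yak pig]
  23. access pig: HIT. Cache (LRU->MRU): [eel yak pig]
  24. access yak: HIT. Cache (LRU->MRU): [eel pig yak]
Total: 17 hits, 7 misses, 4 evictions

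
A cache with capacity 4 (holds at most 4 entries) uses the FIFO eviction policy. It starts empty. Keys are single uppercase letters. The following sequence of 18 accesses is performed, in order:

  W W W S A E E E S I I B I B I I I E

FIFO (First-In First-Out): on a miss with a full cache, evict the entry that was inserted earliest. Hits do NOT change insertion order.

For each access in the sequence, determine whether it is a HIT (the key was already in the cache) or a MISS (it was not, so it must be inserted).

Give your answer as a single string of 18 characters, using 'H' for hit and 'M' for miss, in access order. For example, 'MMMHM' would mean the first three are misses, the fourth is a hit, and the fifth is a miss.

Answer: MHHMMMHHHMHMHHHHHH

Derivation:
FIFO simulation (capacity=4):
  1. access W: MISS. Cache (old->new): [W]
  2. access W: HIT. Cache (old->new): [W]
  3. access W: HIT. Cache (old->new): [W]
  4. access S: MISS. Cache (old->new): [W S]
  5. access A: MISS. Cache (old->new): [W S A]
  6. access E: MISS. Cache (old->new): [W S A E]
  7. access E: HIT. Cache (old->new): [W S A E]
  8. access E: HIT. Cache (old->new): [W S A E]
  9. access S: HIT. Cache (old->new): [W S A E]
  10. access I: MISS, evict W. Cache (old->new): [S A E I]
  11. access I: HIT. Cache (old->new): [S A E I]
  12. access B: MISS, evict S. Cache (old->new): [A E I B]
  13. access I: HIT. Cache (old->new): [A E I B]
  14. access B: HIT. Cache (old->new): [A E I B]
  15. access I: HIT. Cache (old->new): [A E I B]
  16. access I: HIT. Cache (old->new): [A E I B]
  17. access I: HIT. Cache (old->new): [A E I B]
  18. access E: HIT. Cache (old->new): [A E I B]
Total: 12 hits, 6 misses, 2 evictions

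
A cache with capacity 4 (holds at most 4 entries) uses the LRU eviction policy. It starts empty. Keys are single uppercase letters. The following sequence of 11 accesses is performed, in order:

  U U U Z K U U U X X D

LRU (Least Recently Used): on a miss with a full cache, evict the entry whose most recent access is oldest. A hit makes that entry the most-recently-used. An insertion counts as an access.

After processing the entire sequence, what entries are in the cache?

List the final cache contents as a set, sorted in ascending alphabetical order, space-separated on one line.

Answer: D K U X

Derivation:
LRU simulation (capacity=4):
  1. access U: MISS. Cache (LRU->MRU): [U]
  2. access U: HIT. Cache (LRU->MRU): [U]
  3. access U: HIT. Cache (LRU->MRU): [U]
  4. access Z: MISS. Cache (LRU->MRU): [U Z]
  5. access K: MISS. Cache (LRU->MRU): [U Z K]
  6. access U: HIT. Cache (LRU->MRU): [Z K U]
  7. access U: HIT. Cache (LRU->MRU): [Z K U]
  8. access U: HIT. Cache (LRU->MRU): [Z K U]
  9. access X: MISS. Cache (LRU->MRU): [Z K U X]
  10. access X: HIT. Cache (LRU->MRU): [Z K U X]
  11. access D: MISS, evict Z. Cache (LRU->MRU): [K U X D]
Total: 6 hits, 5 misses, 1 evictions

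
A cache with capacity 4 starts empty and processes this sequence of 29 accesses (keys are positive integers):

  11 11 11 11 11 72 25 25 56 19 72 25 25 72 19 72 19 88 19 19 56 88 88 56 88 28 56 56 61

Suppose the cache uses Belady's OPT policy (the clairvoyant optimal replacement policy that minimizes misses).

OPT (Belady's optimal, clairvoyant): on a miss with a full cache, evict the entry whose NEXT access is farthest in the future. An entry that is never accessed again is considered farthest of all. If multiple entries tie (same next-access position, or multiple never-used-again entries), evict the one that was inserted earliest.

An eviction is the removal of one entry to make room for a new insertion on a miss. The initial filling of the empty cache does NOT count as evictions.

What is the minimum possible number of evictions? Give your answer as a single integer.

Answer: 4

Derivation:
OPT (Belady) simulation (capacity=4):
  1. access 11: MISS. Cache: [11]
  2. access 11: HIT. Next use of 11: step 3. Cache: [11]
  3. access 11: HIT. Next use of 11: step 4. Cache: [11]
  4. access 11: HIT. Next use of 11: step 5. Cache: [11]
  5. access 11: HIT. Next use of 11: never. Cache: [11]
  6. access 72: MISS. Cache: [11 72]
  7. access 25: MISS. Cache: [11 72 25]
  8. access 25: HIT. Next use of 25: step 12. Cache: [11 72 25]
  9. access 56: MISS. Cache: [11 72 25 56]
  10. access 19: MISS, evict 11 (next use: never). Cache: [72 25 56 19]
  11. access 72: HIT. Next use of 72: step 14. Cache: [72 25 56 19]
  12. access 25: HIT. Next use of 25: step 13. Cache: [72 25 56 19]
  13. access 25: HIT. Next use of 25: never. Cache: [72 25 56 19]
  14. access 72: HIT. Next use of 72: step 16. Cache: [72 25 56 19]
  15. access 19: HIT. Next use of 19: step 17. Cache: [72 25 56 19]
  16. access 72: HIT. Next use of 72: never. Cache: [72 25 56 19]
  17. access 19: HIT. Next use of 19: step 19. Cache: [72 25 56 19]
  18. access 88: MISS, evict 72 (next use: never). Cache: [25 56 19 88]
  19. access 19: HIT. Next use of 19: step 20. Cache: [25 56 19 88]
  20. access 19: HIT. Next use of 19: never. Cache: [25 56 19 88]
  21. access 56: HIT. Next use of 56: step 24. Cache: [25 56 19 88]
  22. access 88: HIT. Next use of 88: step 23. Cache: [25 56 19 88]
  23. access 88: HIT. Next use of 88: step 25. Cache: [25 56 19 88]
  24. access 56: HIT. Next use of 56: step 27. Cache: [25 56 19 88]
  25. access 88: HIT. Next use of 88: never. Cache: [25 56 19 88]
  26. access 28: MISS, evict 25 (next use: never). Cache: [56 19 88 28]
  27. access 56: HIT. Next use of 56: step 28. Cache: [56 19 88 28]
  28. access 56: HIT. Next use of 56: never. Cache: [56 19 88 28]
  29. access 61: MISS, evict 56 (next use: never). Cache: [19 88 28 61]
Total: 21 hits, 8 misses, 4 evictions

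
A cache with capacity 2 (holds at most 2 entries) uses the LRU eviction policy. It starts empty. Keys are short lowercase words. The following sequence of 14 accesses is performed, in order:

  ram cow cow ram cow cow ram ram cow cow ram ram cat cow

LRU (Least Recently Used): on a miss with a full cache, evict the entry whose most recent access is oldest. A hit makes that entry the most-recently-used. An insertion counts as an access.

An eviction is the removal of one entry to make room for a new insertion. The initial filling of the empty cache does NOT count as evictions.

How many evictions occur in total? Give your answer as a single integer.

LRU simulation (capacity=2):
  1. access ram: MISS. Cache (LRU->MRU): [ram]
  2. access cow: MISS. Cache (LRU->MRU): [ram cow]
  3. access cow: HIT. Cache (LRU->MRU): [ram cow]
  4. access ram: HIT. Cache (LRU->MRU): [cow ram]
  5. access cow: HIT. Cache (LRU->MRU): [ram cow]
  6. access cow: HIT. Cache (LRU->MRU): [ram cow]
  7. access ram: HIT. Cache (LRU->MRU): [cow ram]
  8. access ram: HIT. Cache (LRU->MRU): [cow ram]
  9. access cow: HIT. Cache (LRU->MRU): [ram cow]
  10. access cow: HIT. Cache (LRU->MRU): [ram cow]
  11. access ram: HIT. Cache (LRU->MRU): [cow ram]
  12. access ram: HIT. Cache (LRU->MRU): [cow ram]
  13. access cat: MISS, evict cow. Cache (LRU->MRU): [ram cat]
  14. access cow: MISS, evict ram. Cache (LRU->MRU): [cat cow]
Total: 10 hits, 4 misses, 2 evictions

Answer: 2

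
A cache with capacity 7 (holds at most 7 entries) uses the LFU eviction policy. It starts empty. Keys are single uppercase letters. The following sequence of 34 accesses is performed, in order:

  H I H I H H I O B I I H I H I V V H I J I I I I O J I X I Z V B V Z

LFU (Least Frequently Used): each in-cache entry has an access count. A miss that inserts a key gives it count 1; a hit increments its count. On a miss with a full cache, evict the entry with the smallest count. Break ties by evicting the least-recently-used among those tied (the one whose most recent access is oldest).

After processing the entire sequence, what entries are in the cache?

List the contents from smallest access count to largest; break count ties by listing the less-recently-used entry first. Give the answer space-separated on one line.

LFU simulation (capacity=7):
  1. access H: MISS. Cache: [H(c=1)]
  2. access I: MISS. Cache: [H(c=1) I(c=1)]
  3. access H: HIT, count now 2. Cache: [I(c=1) H(c=2)]
  4. access I: HIT, count now 2. Cache: [H(c=2) I(c=2)]
  5. access H: HIT, count now 3. Cache: [I(c=2) H(c=3)]
  6. access H: HIT, count now 4. Cache: [I(c=2) H(c=4)]
  7. access I: HIT, count now 3. Cache: [I(c=3) H(c=4)]
  8. access O: MISS. Cache: [O(c=1) I(c=3) H(c=4)]
  9. access B: MISS. Cache: [O(c=1) B(c=1) I(c=3) H(c=4)]
  10. access I: HIT, count now 4. Cache: [O(c=1) B(c=1) H(c=4) I(c=4)]
  11. access I: HIT, count now 5. Cache: [O(c=1) B(c=1) H(c=4) I(c=5)]
  12. access H: HIT, count now 5. Cache: [O(c=1) B(c=1) I(c=5) H(c=5)]
  13. access I: HIT, count now 6. Cache: [O(c=1) B(c=1) H(c=5) I(c=6)]
  14. access H: HIT, count now 6. Cache: [O(c=1) B(c=1) I(c=6) H(c=6)]
  15. access I: HIT, count now 7. Cache: [O(c=1) B(c=1) H(c=6) I(c=7)]
  16. access V: MISS. Cache: [O(c=1) B(c=1) V(c=1) H(c=6) I(c=7)]
  17. access V: HIT, count now 2. Cache: [O(c=1) B(c=1) V(c=2) H(c=6) I(c=7)]
  18. access H: HIT, count now 7. Cache: [O(c=1) B(c=1) V(c=2) I(c=7) H(c=7)]
  19. access I: HIT, count now 8. Cache: [O(c=1) B(c=1) V(c=2) H(c=7) I(c=8)]
  20. access J: MISS. Cache: [O(c=1) B(c=1) J(c=1) V(c=2) H(c=7) I(c=8)]
  21. access I: HIT, count now 9. Cache: [O(c=1) B(c=1) J(c=1) V(c=2) H(c=7) I(c=9)]
  22. access I: HIT, count now 10. Cache: [O(c=1) B(c=1) J(c=1) V(c=2) H(c=7) I(c=10)]
  23. access I: HIT, count now 11. Cache: [O(c=1) B(c=1) J(c=1) V(c=2) H(c=7) I(c=11)]
  24. access I: HIT, count now 12. Cache: [O(c=1) B(c=1) J(c=1) V(c=2) H(c=7) I(c=12)]
  25. access O: HIT, count now 2. Cache: [B(c=1) J(c=1) V(c=2) O(c=2) H(c=7) I(c=12)]
  26. access J: HIT, count now 2. Cache: [B(c=1) V(c=2) O(c=2) J(c=2) H(c=7) I(c=12)]
  27. access I: HIT, count now 13. Cache: [B(c=1) V(c=2) O(c=2) J(c=2) H(c=7) I(c=13)]
  28. access X: MISS. Cache: [B(c=1) X(c=1) V(c=2) O(c=2) J(c=2) H(c=7) I(c=13)]
  29. access I: HIT, count now 14. Cache: [B(c=1) X(c=1) V(c=2) O(c=2) J(c=2) H(c=7) I(c=14)]
  30. access Z: MISS, evict B(c=1). Cache: [X(c=1) Z(c=1) V(c=2) O(c=2) J(c=2) H(c=7) I(c=14)]
  31. access V: HIT, count now 3. Cache: [X(c=1) Z(c=1) O(c=2) J(c=2) V(c=3) H(c=7) I(c=14)]
  32. access B: MISS, evict X(c=1). Cache: [Z(c=1) B(c=1) O(c=2) J(c=2) V(c=3) H(c=7) I(c=14)]
  33. access V: HIT, count now 4. Cache: [Z(c=1) B(c=1) O(c=2) J(c=2) V(c=4) H(c=7) I(c=14)]
  34. access Z: HIT, count now 2. Cache: [B(c=1) O(c=2) J(c=2) Z(c=2) V(c=4) H(c=7) I(c=14)]
Total: 25 hits, 9 misses, 2 evictions

Answer: B O J Z V H I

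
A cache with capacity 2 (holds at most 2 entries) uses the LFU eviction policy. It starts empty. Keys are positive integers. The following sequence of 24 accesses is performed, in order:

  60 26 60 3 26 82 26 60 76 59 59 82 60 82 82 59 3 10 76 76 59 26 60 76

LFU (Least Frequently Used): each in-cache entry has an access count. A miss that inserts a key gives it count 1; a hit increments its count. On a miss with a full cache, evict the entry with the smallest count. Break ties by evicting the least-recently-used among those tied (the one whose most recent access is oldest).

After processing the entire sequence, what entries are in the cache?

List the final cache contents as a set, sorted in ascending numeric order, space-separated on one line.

Answer: 60 76

Derivation:
LFU simulation (capacity=2):
  1. access 60: MISS. Cache: [60(c=1)]
  2. access 26: MISS. Cache: [60(c=1) 26(c=1)]
  3. access 60: HIT, count now 2. Cache: [26(c=1) 60(c=2)]
  4. access 3: MISS, evict 26(c=1). Cache: [3(c=1) 60(c=2)]
  5. access 26: MISS, evict 3(c=1). Cache: [26(c=1) 60(c=2)]
  6. access 82: MISS, evict 26(c=1). Cache: [82(c=1) 60(c=2)]
  7. access 26: MISS, evict 82(c=1). Cache: [26(c=1) 60(c=2)]
  8. access 60: HIT, count now 3. Cache: [26(c=1) 60(c=3)]
  9. access 76: MISS, evict 26(c=1). Cache: [76(c=1) 60(c=3)]
  10. access 59: MISS, evict 76(c=1). Cache: [59(c=1) 60(c=3)]
  11. access 59: HIT, count now 2. Cache: [59(c=2) 60(c=3)]
  12. access 82: MISS, evict 59(c=2). Cache: [82(c=1) 60(c=3)]
  13. access 60: HIT, count now 4. Cache: [82(c=1) 60(c=4)]
  14. access 82: HIT, count now 2. Cache: [82(c=2) 60(c=4)]
  15. access 82: HIT, count now 3. Cache: [82(c=3) 60(c=4)]
  16. access 59: MISS, evict 82(c=3). Cache: [59(c=1) 60(c=4)]
  17. access 3: MISS, evict 59(c=1). Cache: [3(c=1) 60(c=4)]
  18. access 10: MISS, evict 3(c=1). Cache: [10(c=1) 60(c=4)]
  19. access 76: MISS, evict 10(c=1). Cache: [76(c=1) 60(c=4)]
  20. access 76: HIT, count now 2. Cache: [76(c=2) 60(c=4)]
  21. access 59: MISS, evict 76(c=2). Cache: [59(c=1) 60(c=4)]
  22. access 26: MISS, evict 59(c=1). Cache: [26(c=1) 60(c=4)]
  23. access 60: HIT, count now 5. Cache: [26(c=1) 60(c=5)]
  24. access 76: MISS, evict 26(c=1). Cache: [76(c=1) 60(c=5)]
Total: 8 hits, 16 misses, 14 evictions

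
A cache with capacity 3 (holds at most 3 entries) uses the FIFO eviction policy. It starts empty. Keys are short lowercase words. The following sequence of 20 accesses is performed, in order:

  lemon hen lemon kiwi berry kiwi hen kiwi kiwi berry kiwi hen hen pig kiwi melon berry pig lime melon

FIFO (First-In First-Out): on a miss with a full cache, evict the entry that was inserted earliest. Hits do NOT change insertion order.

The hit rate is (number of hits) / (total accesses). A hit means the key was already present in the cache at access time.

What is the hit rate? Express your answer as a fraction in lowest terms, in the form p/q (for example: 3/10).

FIFO simulation (capacity=3):
  1. access lemon: MISS. Cache (old->new): [lemon]
  2. access hen: MISS. Cache (old->new): [lemon hen]
  3. access lemon: HIT. Cache (old->new): [lemon hen]
  4. access kiwi: MISS. Cache (old->new): [lemon hen kiwi]
  5. access berry: MISS, evict lemon. Cache (old->new): [hen kiwi berry]
  6. access kiwi: HIT. Cache (old->new): [hen kiwi berry]
  7. access hen: HIT. Cache (old->new): [hen kiwi berry]
  8. access kiwi: HIT. Cache (old->new): [hen kiwi berry]
  9. access kiwi: HIT. Cache (old->new): [hen kiwi berry]
  10. access berry: HIT. Cache (old->new): [hen kiwi berry]
  11. access kiwi: HIT. Cache (old->new): [hen kiwi berry]
  12. access hen: HIT. Cache (old->new): [hen kiwi berry]
  13. access hen: HIT. Cache (old->new): [hen kiwi berry]
  14. access pig: MISS, evict hen. Cache (old->new): [kiwi berry pig]
  15. access kiwi: HIT. Cache (old->new): [kiwi berry pig]
  16. access melon: MISS, evict kiwi. Cache (old->new): [berry pig melon]
  17. access berry: HIT. Cache (old->new): [berry pig melon]
  18. access pig: HIT. Cache (old->new): [berry pig melon]
  19. access lime: MISS, evict berry. Cache (old->new): [pig melon lime]
  20. access melon: HIT. Cache (old->new): [pig melon lime]
Total: 13 hits, 7 misses, 4 evictions

Hit rate = 13/20

Answer: 13/20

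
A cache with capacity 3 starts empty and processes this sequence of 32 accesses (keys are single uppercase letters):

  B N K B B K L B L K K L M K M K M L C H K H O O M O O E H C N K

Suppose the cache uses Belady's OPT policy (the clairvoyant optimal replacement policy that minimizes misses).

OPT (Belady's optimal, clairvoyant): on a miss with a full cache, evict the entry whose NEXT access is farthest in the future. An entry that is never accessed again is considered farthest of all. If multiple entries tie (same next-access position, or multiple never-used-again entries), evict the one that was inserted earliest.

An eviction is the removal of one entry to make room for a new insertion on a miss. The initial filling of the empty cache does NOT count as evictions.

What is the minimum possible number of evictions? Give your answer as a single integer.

Answer: 9

Derivation:
OPT (Belady) simulation (capacity=3):
  1. access B: MISS. Cache: [B]
  2. access N: MISS. Cache: [B N]
  3. access K: MISS. Cache: [B N K]
  4. access B: HIT. Next use of B: step 5. Cache: [B N K]
  5. access B: HIT. Next use of B: step 8. Cache: [B N K]
  6. access K: HIT. Next use of K: step 10. Cache: [B N K]
  7. access L: MISS, evict N (next use: step 31). Cache: [B K L]
  8. access B: HIT. Next use of B: never. Cache: [B K L]
  9. access L: HIT. Next use of L: step 12. Cache: [B K L]
  10. access K: HIT. Next use of K: step 11. Cache: [B K L]
  11. access K: HIT. Next use of K: step 14. Cache: [B K L]
  12. access L: HIT. Next use of L: step 18. Cache: [B K L]
  13. access M: MISS, evict B (next use: never). Cache: [K L M]
  14. access K: HIT. Next use of K: step 16. Cache: [K L M]
  15. access M: HIT. Next use of M: step 17. Cache: [K L M]
  16. access K: HIT. Next use of K: step 21. Cache: [K L M]
  17. access M: HIT. Next use of M: step 25. Cache: [K L M]
  18. access L: HIT. Next use of L: never. Cache: [K L M]
  19. access C: MISS, evict L (next use: never). Cache: [K M C]
  20. access H: MISS, evict C (next use: step 30). Cache: [K M H]
  21. access K: HIT. Next use of K: step 32. Cache: [K M H]
  22. access H: HIT. Next use of H: step 29. Cache: [K M H]
  23. access O: MISS, evict K (next use: step 32). Cache: [M H O]
  24. access O: HIT. Next use of O: step 26. Cache: [M H O]
  25. access M: HIT. Next use of M: never. Cache: [M H O]
  26. access O: HIT. Next use of O: step 27. Cache: [M H O]
  27. access O: HIT. Next use of O: never. Cache: [M H O]
  28. access E: MISS, evict M (next use: never). Cache: [H O E]
  29. access H: HIT. Next use of H: never. Cache: [H O E]
  30. access C: MISS, evict H (next use: never). Cache: [O E C]
  31. access N: MISS, evict O (next use: never). Cache: [E C N]
  32. access K: MISS, evict E (next use: never). Cache: [C N K]
Total: 20 hits, 12 misses, 9 evictions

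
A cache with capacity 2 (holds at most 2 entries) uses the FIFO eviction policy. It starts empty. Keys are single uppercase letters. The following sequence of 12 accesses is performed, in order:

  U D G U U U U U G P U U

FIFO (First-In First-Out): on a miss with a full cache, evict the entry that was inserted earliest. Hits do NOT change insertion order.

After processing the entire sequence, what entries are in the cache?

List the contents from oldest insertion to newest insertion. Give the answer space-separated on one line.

Answer: U P

Derivation:
FIFO simulation (capacity=2):
  1. access U: MISS. Cache (old->new): [U]
  2. access D: MISS. Cache (old->new): [U D]
  3. access G: MISS, evict U. Cache (old->new): [D G]
  4. access U: MISS, evict D. Cache (old->new): [G U]
  5. access U: HIT. Cache (old->new): [G U]
  6. access U: HIT. Cache (old->new): [G U]
  7. access U: HIT. Cache (old->new): [G U]
  8. access U: HIT. Cache (old->new): [G U]
  9. access G: HIT. Cache (old->new): [G U]
  10. access P: MISS, evict G. Cache (old->new): [U P]
  11. access U: HIT. Cache (old->new): [U P]
  12. access U: HIT. Cache (old->new): [U P]
Total: 7 hits, 5 misses, 3 evictions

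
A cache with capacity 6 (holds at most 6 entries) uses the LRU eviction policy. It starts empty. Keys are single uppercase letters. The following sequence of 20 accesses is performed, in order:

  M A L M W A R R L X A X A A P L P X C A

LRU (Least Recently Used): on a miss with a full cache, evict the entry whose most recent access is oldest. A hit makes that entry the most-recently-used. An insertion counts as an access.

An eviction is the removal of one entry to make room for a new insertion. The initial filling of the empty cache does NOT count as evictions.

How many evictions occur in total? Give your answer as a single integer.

Answer: 2

Derivation:
LRU simulation (capacity=6):
  1. access M: MISS. Cache (LRU->MRU): [M]
  2. access A: MISS. Cache (LRU->MRU): [M A]
  3. access L: MISS. Cache (LRU->MRU): [M A L]
  4. access M: HIT. Cache (LRU->MRU): [A L M]
  5. access W: MISS. Cache (LRU->MRU): [A L M W]
  6. access A: HIT. Cache (LRU->MRU): [L M W A]
  7. access R: MISS. Cache (LRU->MRU): [L M W A R]
  8. access R: HIT. Cache (LRU->MRU): [L M W A R]
  9. access L: HIT. Cache (LRU->MRU): [M W A R L]
  10. access X: MISS. Cache (LRU->MRU): [M W A R L X]
  11. access A: HIT. Cache (LRU->MRU): [M W R L X A]
  12. access X: HIT. Cache (LRU->MRU): [M W R L A X]
  13. access A: HIT. Cache (LRU->MRU): [M W R L X A]
  14. access A: HIT. Cache (LRU->MRU): [M W R L X A]
  15. access P: MISS, evict M. Cache (LRU->MRU): [W R L X A P]
  16. access L: HIT. Cache (LRU->MRU): [W R X A P L]
  17. access P: HIT. Cache (LRU->MRU): [W R X A L P]
  18. access X: HIT. Cache (LRU->MRU): [W R A L P X]
  19. access C: MISS, evict W. Cache (LRU->MRU): [R A L P X C]
  20. access A: HIT. Cache (LRU->MRU): [R L P X C A]
Total: 12 hits, 8 misses, 2 evictions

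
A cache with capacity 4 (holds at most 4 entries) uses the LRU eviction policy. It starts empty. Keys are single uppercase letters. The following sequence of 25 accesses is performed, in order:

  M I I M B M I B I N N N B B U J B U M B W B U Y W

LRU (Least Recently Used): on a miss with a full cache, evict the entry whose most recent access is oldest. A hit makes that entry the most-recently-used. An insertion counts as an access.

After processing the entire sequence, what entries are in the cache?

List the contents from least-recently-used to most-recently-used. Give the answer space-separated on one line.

Answer: B U Y W

Derivation:
LRU simulation (capacity=4):
  1. access M: MISS. Cache (LRU->MRU): [M]
  2. access I: MISS. Cache (LRU->MRU): [M I]
  3. access I: HIT. Cache (LRU->MRU): [M I]
  4. access M: HIT. Cache (LRU->MRU): [I M]
  5. access B: MISS. Cache (LRU->MRU): [I M B]
  6. access M: HIT. Cache (LRU->MRU): [I B M]
  7. access I: HIT. Cache (LRU->MRU): [B M I]
  8. access B: HIT. Cache (LRU->MRU): [M I B]
  9. access I: HIT. Cache (LRU->MRU): [M B I]
  10. access N: MISS. Cache (LRU->MRU): [M B I N]
  11. access N: HIT. Cache (LRU->MRU): [M B I N]
  12. access N: HIT. Cache (LRU->MRU): [M B I N]
  13. access B: HIT. Cache (LRU->MRU): [M I N B]
  14. access B: HIT. Cache (LRU->MRU): [M I N B]
  15. access U: MISS, evict M. Cache (LRU->MRU): [I N B U]
  16. access J: MISS, evict I. Cache (LRU->MRU): [N B U J]
  17. access B: HIT. Cache (LRU->MRU): [N U J B]
  18. access U: HIT. Cache (LRU->MRU): [N J B U]
  19. access M: MISS, evict N. Cache (LRU->MRU): [J B U M]
  20. access B: HIT. Cache (LRU->MRU): [J U M B]
  21. access W: MISS, evict J. Cache (LRU->MRU): [U M B W]
  22. access B: HIT. Cache (LRU->MRU): [U M W B]
  23. access U: HIT. Cache (LRU->MRU): [M W B U]
  24. access Y: MISS, evict M. Cache (LRU->MRU): [W B U Y]
  25. access W: HIT. Cache (LRU->MRU): [B U Y W]
Total: 16 hits, 9 misses, 5 evictions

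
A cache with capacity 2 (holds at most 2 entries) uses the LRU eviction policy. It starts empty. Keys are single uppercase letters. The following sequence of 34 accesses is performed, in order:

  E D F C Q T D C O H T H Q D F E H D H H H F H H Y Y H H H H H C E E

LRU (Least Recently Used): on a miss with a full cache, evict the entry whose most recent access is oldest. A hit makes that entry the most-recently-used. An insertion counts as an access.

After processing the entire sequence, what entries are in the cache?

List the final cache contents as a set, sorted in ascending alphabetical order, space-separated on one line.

LRU simulation (capacity=2):
  1. access E: MISS. Cache (LRU->MRU): [E]
  2. access D: MISS. Cache (LRU->MRU): [E D]
  3. access F: MISS, evict E. Cache (LRU->MRU): [D F]
  4. access C: MISS, evict D. Cache (LRU->MRU): [F C]
  5. access Q: MISS, evict F. Cache (LRU->MRU): [C Q]
  6. access T: MISS, evict C. Cache (LRU->MRU): [Q T]
  7. access D: MISS, evict Q. Cache (LRU->MRU): [T D]
  8. access C: MISS, evict T. Cache (LRU->MRU): [D C]
  9. access O: MISS, evict D. Cache (LRU->MRU): [C O]
  10. access H: MISS, evict C. Cache (LRU->MRU): [O H]
  11. access T: MISS, evict O. Cache (LRU->MRU): [H T]
  12. access H: HIT. Cache (LRU->MRU): [T H]
  13. access Q: MISS, evict T. Cache (LRU->MRU): [H Q]
  14. access D: MISS, evict H. Cache (LRU->MRU): [Q D]
  15. access F: MISS, evict Q. Cache (LRU->MRU): [D F]
  16. access E: MISS, evict D. Cache (LRU->MRU): [F E]
  17. access H: MISS, evict F. Cache (LRU->MRU): [E H]
  18. access D: MISS, evict E. Cache (LRU->MRU): [H D]
  19. access H: HIT. Cache (LRU->MRU): [D H]
  20. access H: HIT. Cache (LRU->MRU): [D H]
  21. access H: HIT. Cache (LRU->MRU): [D H]
  22. access F: MISS, evict D. Cache (LRU->MRU): [H F]
  23. access H: HIT. Cache (LRU->MRU): [F H]
  24. access H: HIT. Cache (LRU->MRU): [F H]
  25. access Y: MISS, evict F. Cache (LRU->MRU): [H Y]
  26. access Y: HIT. Cache (LRU->MRU): [H Y]
  27. access H: HIT. Cache (LRU->MRU): [Y H]
  28. access H: HIT. Cache (LRU->MRU): [Y H]
  29. access H: HIT. Cache (LRU->MRU): [Y H]
  30. access H: HIT. Cache (LRU->MRU): [Y H]
  31. access H: HIT. Cache (LRU->MRU): [Y H]
  32. access C: MISS, evict Y. Cache (LRU->MRU): [H C]
  33. access E: MISS, evict H. Cache (LRU->MRU): [C E]
  34. access E: HIT. Cache (LRU->MRU): [C E]
Total: 13 hits, 21 misses, 19 evictions

Answer: C E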